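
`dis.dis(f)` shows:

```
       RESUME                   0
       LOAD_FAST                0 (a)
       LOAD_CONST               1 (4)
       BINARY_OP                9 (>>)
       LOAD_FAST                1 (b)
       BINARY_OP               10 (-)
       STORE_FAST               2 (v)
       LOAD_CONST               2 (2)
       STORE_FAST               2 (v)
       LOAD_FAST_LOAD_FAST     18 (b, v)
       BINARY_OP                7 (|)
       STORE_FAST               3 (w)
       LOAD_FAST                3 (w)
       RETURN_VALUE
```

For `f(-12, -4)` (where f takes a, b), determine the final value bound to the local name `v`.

LOAD_FAST a → push -12. Stack: [-12]
LOAD_CONST → push 4. Stack: [-12, 4]
BINARY_OP >> → -12 >> 4 = -1. Stack: [-1]
LOAD_FAST b → push -4. Stack: [-1, -4]
BINARY_OP - → -1 - -4 = 3. Stack: [3]
STORE_FAST v → v=3. Stack: []
LOAD_CONST → push 2. Stack: [2]
STORE_FAST v → v=2. Stack: []
LOAD_FAST_LOAD_FAST b,v → push -4,2. Stack: [-4, 2]
BINARY_OP | → -4 | 2 = -2. Stack: [-2]
STORE_FAST w → w=-2. Stack: []
LOAD_FAST w → push -2. Stack: [-2]
RETURN_VALUE → return -2.

2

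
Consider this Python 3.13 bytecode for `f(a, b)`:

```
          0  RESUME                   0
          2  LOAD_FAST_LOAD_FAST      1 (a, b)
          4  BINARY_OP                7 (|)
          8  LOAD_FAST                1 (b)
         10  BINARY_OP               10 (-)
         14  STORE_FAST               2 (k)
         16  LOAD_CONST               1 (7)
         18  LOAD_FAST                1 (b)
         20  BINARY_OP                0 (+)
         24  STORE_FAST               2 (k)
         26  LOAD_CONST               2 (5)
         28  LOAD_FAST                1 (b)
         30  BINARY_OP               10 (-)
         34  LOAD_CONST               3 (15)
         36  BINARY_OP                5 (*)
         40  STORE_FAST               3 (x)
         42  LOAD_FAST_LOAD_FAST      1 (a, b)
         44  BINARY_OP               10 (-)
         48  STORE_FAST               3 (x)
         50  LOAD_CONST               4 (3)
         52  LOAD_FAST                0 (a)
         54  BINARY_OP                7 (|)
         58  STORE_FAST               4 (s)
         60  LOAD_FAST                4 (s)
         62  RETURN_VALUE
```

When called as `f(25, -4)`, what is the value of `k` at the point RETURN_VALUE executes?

3

LOAD_FAST_LOAD_FAST a,b → push 25,-4. Stack: [25, -4]
BINARY_OP | → 25 | -4 = -3. Stack: [-3]
LOAD_FAST b → push -4. Stack: [-3, -4]
BINARY_OP - → -3 - -4 = 1. Stack: [1]
STORE_FAST k → k=1. Stack: []
LOAD_CONST → push 7. Stack: [7]
LOAD_FAST b → push -4. Stack: [7, -4]
BINARY_OP + → 7 + -4 = 3. Stack: [3]
STORE_FAST k → k=3. Stack: []
LOAD_CONST → push 5. Stack: [5]
LOAD_FAST b → push -4. Stack: [5, -4]
BINARY_OP - → 5 - -4 = 9. Stack: [9]
LOAD_CONST → push 15. Stack: [9, 15]
BINARY_OP * → 9 * 15 = 135. Stack: [135]
STORE_FAST x → x=135. Stack: []
LOAD_FAST_LOAD_FAST a,b → push 25,-4. Stack: [25, -4]
BINARY_OP - → 25 - -4 = 29. Stack: [29]
STORE_FAST x → x=29. Stack: []
LOAD_CONST → push 3. Stack: [3]
LOAD_FAST a → push 25. Stack: [3, 25]
BINARY_OP | → 3 | 25 = 27. Stack: [27]
STORE_FAST s → s=27. Stack: []
LOAD_FAST s → push 27. Stack: [27]
RETURN_VALUE → return 27.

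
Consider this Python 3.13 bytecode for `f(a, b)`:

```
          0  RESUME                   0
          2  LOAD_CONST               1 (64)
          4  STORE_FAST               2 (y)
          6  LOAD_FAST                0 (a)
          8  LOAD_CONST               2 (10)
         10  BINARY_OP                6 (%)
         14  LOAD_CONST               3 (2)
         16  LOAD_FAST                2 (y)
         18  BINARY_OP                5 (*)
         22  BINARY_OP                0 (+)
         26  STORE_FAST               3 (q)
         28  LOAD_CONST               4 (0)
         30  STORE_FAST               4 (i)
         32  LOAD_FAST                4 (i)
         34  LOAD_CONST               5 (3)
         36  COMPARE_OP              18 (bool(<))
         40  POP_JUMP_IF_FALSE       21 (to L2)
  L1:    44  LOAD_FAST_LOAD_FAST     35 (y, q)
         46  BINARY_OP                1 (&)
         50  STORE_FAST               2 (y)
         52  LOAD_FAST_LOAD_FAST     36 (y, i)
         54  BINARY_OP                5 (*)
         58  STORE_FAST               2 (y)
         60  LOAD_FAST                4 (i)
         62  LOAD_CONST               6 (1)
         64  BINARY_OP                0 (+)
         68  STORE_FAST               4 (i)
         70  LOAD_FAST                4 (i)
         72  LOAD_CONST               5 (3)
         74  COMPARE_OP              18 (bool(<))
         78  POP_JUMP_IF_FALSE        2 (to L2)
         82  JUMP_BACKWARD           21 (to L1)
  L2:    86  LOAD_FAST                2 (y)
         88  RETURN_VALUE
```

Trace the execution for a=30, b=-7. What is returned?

0

LOAD_CONST → push 64. Stack: [64]
STORE_FAST y → y=64. Stack: []
LOAD_FAST a → push 30. Stack: [30]
LOAD_CONST → push 10. Stack: [30, 10]
BINARY_OP % → 30 % 10 = 0. Stack: [0]
LOAD_CONST → push 2. Stack: [0, 2]
LOAD_FAST y → push 64. Stack: [0, 2, 64]
BINARY_OP * → 2 * 64 = 128. Stack: [0, 128]
BINARY_OP + → 0 + 128 = 128. Stack: [128]
STORE_FAST q → q=128. Stack: []
LOAD_CONST → push 0. Stack: [0]
STORE_FAST i → i=0. Stack: []
LOAD_FAST i → push 0. Stack: [0]
LOAD_CONST → push 3. Stack: [0, 3]
COMPARE_OP bool(<) → 0 vs 3 = True. Stack: [True]
POP_JUMP_IF_FALSE → pop True; no jump. Stack: []
LOAD_FAST_LOAD_FAST y,q → push 64,128. Stack: [64, 128]
BINARY_OP & → 64 & 128 = 0. Stack: [0]
STORE_FAST y → y=0. Stack: []
LOAD_FAST_LOAD_FAST y,i → push 0,0. Stack: [0, 0]
BINARY_OP * → 0 * 0 = 0. Stack: [0]
STORE_FAST y → y=0. Stack: []
LOAD_FAST i → push 0. Stack: [0]
LOAD_CONST → push 1. Stack: [0, 1]
BINARY_OP + → 0 + 1 = 1. Stack: [1]
STORE_FAST i → i=1. Stack: []
LOAD_FAST i → push 1. Stack: [1]
LOAD_CONST → push 3. Stack: [1, 3]
COMPARE_OP bool(<) → 1 vs 3 = True. Stack: [True]
POP_JUMP_IF_FALSE → pop True; no jump. Stack: []
LOAD_FAST_LOAD_FAST y,q → push 0,128. Stack: [0, 128]
BINARY_OP & → 0 & 128 = 0. Stack: [0]
STORE_FAST y → y=0. Stack: []
LOAD_FAST_LOAD_FAST y,i → push 0,1. Stack: [0, 1]
BINARY_OP * → 0 * 1 = 0. Stack: [0]
STORE_FAST y → y=0. Stack: []
LOAD_FAST i → push 1. Stack: [1]
LOAD_CONST → push 1. Stack: [1, 1]
BINARY_OP + → 1 + 1 = 2. Stack: [2]
STORE_FAST i → i=2. Stack: []
LOAD_FAST i → push 2. Stack: [2]
LOAD_CONST → push 3. Stack: [2, 3]
COMPARE_OP bool(<) → 2 vs 3 = True. Stack: [True]
POP_JUMP_IF_FALSE → pop True; no jump. Stack: []
LOAD_FAST_LOAD_FAST y,q → push 0,128. Stack: [0, 128]
BINARY_OP & → 0 & 128 = 0. Stack: [0]
STORE_FAST y → y=0. Stack: []
LOAD_FAST_LOAD_FAST y,i → push 0,2. Stack: [0, 2]
BINARY_OP * → 0 * 2 = 0. Stack: [0]
STORE_FAST y → y=0. Stack: []
LOAD_FAST i → push 2. Stack: [2]
LOAD_CONST → push 1. Stack: [2, 1]
BINARY_OP + → 2 + 1 = 3. Stack: [3]
STORE_FAST i → i=3. Stack: []
LOAD_FAST i → push 3. Stack: [3]
LOAD_CONST → push 3. Stack: [3, 3]
COMPARE_OP bool(<) → 3 vs 3 = False. Stack: [False]
POP_JUMP_IF_FALSE → pop False; jump. Stack: []
LOAD_FAST y → push 0. Stack: [0]
RETURN_VALUE → return 0.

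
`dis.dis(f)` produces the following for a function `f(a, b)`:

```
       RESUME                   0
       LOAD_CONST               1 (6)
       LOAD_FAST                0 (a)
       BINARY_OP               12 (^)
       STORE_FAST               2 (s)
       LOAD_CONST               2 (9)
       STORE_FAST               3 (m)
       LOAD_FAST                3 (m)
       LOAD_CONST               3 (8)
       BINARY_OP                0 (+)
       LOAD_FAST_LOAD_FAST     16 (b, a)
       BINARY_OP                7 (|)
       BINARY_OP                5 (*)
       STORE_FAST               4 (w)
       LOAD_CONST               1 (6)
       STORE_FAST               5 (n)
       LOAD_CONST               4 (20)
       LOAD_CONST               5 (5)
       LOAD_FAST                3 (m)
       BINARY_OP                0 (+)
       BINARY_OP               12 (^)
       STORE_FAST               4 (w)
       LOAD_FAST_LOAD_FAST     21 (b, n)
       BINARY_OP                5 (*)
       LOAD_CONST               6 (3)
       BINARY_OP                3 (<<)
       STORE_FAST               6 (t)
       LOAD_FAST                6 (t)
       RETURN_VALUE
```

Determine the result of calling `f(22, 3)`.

LOAD_CONST → push 6. Stack: [6]
LOAD_FAST a → push 22. Stack: [6, 22]
BINARY_OP ^ → 6 ^ 22 = 16. Stack: [16]
STORE_FAST s → s=16. Stack: []
LOAD_CONST → push 9. Stack: [9]
STORE_FAST m → m=9. Stack: []
LOAD_FAST m → push 9. Stack: [9]
LOAD_CONST → push 8. Stack: [9, 8]
BINARY_OP + → 9 + 8 = 17. Stack: [17]
LOAD_FAST_LOAD_FAST b,a → push 3,22. Stack: [17, 3, 22]
BINARY_OP | → 3 | 22 = 23. Stack: [17, 23]
BINARY_OP * → 17 * 23 = 391. Stack: [391]
STORE_FAST w → w=391. Stack: []
LOAD_CONST → push 6. Stack: [6]
STORE_FAST n → n=6. Stack: []
LOAD_CONST → push 20. Stack: [20]
LOAD_CONST → push 5. Stack: [20, 5]
LOAD_FAST m → push 9. Stack: [20, 5, 9]
BINARY_OP + → 5 + 9 = 14. Stack: [20, 14]
BINARY_OP ^ → 20 ^ 14 = 26. Stack: [26]
STORE_FAST w → w=26. Stack: []
LOAD_FAST_LOAD_FAST b,n → push 3,6. Stack: [3, 6]
BINARY_OP * → 3 * 6 = 18. Stack: [18]
LOAD_CONST → push 3. Stack: [18, 3]
BINARY_OP << → 18 << 3 = 144. Stack: [144]
STORE_FAST t → t=144. Stack: []
LOAD_FAST t → push 144. Stack: [144]
RETURN_VALUE → return 144.

144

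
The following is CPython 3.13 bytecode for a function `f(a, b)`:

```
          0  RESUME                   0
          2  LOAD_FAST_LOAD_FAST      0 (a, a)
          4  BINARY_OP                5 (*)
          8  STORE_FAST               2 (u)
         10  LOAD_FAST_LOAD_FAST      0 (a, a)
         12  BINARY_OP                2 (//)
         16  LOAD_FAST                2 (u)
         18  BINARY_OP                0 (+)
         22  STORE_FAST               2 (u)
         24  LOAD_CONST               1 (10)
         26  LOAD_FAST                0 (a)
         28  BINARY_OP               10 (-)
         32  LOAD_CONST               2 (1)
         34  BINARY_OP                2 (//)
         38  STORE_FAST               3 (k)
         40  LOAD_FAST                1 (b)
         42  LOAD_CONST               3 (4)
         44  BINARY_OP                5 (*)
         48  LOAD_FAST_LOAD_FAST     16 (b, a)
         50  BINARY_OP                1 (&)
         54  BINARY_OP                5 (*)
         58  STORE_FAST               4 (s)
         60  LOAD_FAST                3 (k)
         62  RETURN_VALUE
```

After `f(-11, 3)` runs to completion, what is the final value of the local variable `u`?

122

LOAD_FAST_LOAD_FAST a,a → push -11,-11. Stack: [-11, -11]
BINARY_OP * → -11 * -11 = 121. Stack: [121]
STORE_FAST u → u=121. Stack: []
LOAD_FAST_LOAD_FAST a,a → push -11,-11. Stack: [-11, -11]
BINARY_OP // → -11 // -11 = 1. Stack: [1]
LOAD_FAST u → push 121. Stack: [1, 121]
BINARY_OP + → 1 + 121 = 122. Stack: [122]
STORE_FAST u → u=122. Stack: []
LOAD_CONST → push 10. Stack: [10]
LOAD_FAST a → push -11. Stack: [10, -11]
BINARY_OP - → 10 - -11 = 21. Stack: [21]
LOAD_CONST → push 1. Stack: [21, 1]
BINARY_OP // → 21 // 1 = 21. Stack: [21]
STORE_FAST k → k=21. Stack: []
LOAD_FAST b → push 3. Stack: [3]
LOAD_CONST → push 4. Stack: [3, 4]
BINARY_OP * → 3 * 4 = 12. Stack: [12]
LOAD_FAST_LOAD_FAST b,a → push 3,-11. Stack: [12, 3, -11]
BINARY_OP & → 3 & -11 = 1. Stack: [12, 1]
BINARY_OP * → 12 * 1 = 12. Stack: [12]
STORE_FAST s → s=12. Stack: []
LOAD_FAST k → push 21. Stack: [21]
RETURN_VALUE → return 21.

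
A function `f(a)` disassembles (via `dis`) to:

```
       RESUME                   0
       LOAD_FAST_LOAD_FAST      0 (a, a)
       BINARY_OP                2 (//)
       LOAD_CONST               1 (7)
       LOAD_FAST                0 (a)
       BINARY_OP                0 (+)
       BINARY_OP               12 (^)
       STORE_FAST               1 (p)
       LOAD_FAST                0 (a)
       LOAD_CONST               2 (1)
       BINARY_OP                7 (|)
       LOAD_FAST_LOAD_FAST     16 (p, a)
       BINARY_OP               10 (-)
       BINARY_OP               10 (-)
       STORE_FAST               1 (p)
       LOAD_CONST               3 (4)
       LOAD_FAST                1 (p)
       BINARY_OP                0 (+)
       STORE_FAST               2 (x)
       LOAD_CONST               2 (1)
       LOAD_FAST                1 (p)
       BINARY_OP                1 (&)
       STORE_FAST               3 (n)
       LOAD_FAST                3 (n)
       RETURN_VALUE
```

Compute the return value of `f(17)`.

LOAD_FAST_LOAD_FAST a,a → push 17,17. Stack: [17, 17]
BINARY_OP // → 17 // 17 = 1. Stack: [1]
LOAD_CONST → push 7. Stack: [1, 7]
LOAD_FAST a → push 17. Stack: [1, 7, 17]
BINARY_OP + → 7 + 17 = 24. Stack: [1, 24]
BINARY_OP ^ → 1 ^ 24 = 25. Stack: [25]
STORE_FAST p → p=25. Stack: []
LOAD_FAST a → push 17. Stack: [17]
LOAD_CONST → push 1. Stack: [17, 1]
BINARY_OP | → 17 | 1 = 17. Stack: [17]
LOAD_FAST_LOAD_FAST p,a → push 25,17. Stack: [17, 25, 17]
BINARY_OP - → 25 - 17 = 8. Stack: [17, 8]
BINARY_OP - → 17 - 8 = 9. Stack: [9]
STORE_FAST p → p=9. Stack: []
LOAD_CONST → push 4. Stack: [4]
LOAD_FAST p → push 9. Stack: [4, 9]
BINARY_OP + → 4 + 9 = 13. Stack: [13]
STORE_FAST x → x=13. Stack: []
LOAD_CONST → push 1. Stack: [1]
LOAD_FAST p → push 9. Stack: [1, 9]
BINARY_OP & → 1 & 9 = 1. Stack: [1]
STORE_FAST n → n=1. Stack: []
LOAD_FAST n → push 1. Stack: [1]
RETURN_VALUE → return 1.

1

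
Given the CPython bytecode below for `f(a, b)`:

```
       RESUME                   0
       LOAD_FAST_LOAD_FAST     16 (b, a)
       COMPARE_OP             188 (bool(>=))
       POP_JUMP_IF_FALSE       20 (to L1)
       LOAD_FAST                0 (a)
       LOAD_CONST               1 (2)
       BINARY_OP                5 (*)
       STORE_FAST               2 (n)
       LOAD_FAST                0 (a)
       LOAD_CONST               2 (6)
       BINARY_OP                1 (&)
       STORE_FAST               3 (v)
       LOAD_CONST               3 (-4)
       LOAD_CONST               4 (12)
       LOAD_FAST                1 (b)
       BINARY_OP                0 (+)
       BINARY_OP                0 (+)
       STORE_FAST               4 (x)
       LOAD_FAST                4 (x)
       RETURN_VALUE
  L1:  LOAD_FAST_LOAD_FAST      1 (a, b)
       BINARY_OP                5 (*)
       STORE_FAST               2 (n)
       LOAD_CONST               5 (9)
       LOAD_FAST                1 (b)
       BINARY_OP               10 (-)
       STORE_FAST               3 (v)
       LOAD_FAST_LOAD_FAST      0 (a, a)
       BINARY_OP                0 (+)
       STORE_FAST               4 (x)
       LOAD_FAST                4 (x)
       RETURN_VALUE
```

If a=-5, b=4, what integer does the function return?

12

LOAD_FAST_LOAD_FAST b,a → push 4,-5. Stack: [4, -5]
COMPARE_OP bool(>=) → 4 vs -5 = True. Stack: [True]
POP_JUMP_IF_FALSE → pop True; no jump. Stack: []
LOAD_FAST a → push -5. Stack: [-5]
LOAD_CONST → push 2. Stack: [-5, 2]
BINARY_OP * → -5 * 2 = -10. Stack: [-10]
STORE_FAST n → n=-10. Stack: []
LOAD_FAST a → push -5. Stack: [-5]
LOAD_CONST → push 6. Stack: [-5, 6]
BINARY_OP & → -5 & 6 = 2. Stack: [2]
STORE_FAST v → v=2. Stack: []
LOAD_CONST → push -4. Stack: [-4]
LOAD_CONST → push 12. Stack: [-4, 12]
LOAD_FAST b → push 4. Stack: [-4, 12, 4]
BINARY_OP + → 12 + 4 = 16. Stack: [-4, 16]
BINARY_OP + → -4 + 16 = 12. Stack: [12]
STORE_FAST x → x=12. Stack: []
LOAD_FAST x → push 12. Stack: [12]
RETURN_VALUE → return 12.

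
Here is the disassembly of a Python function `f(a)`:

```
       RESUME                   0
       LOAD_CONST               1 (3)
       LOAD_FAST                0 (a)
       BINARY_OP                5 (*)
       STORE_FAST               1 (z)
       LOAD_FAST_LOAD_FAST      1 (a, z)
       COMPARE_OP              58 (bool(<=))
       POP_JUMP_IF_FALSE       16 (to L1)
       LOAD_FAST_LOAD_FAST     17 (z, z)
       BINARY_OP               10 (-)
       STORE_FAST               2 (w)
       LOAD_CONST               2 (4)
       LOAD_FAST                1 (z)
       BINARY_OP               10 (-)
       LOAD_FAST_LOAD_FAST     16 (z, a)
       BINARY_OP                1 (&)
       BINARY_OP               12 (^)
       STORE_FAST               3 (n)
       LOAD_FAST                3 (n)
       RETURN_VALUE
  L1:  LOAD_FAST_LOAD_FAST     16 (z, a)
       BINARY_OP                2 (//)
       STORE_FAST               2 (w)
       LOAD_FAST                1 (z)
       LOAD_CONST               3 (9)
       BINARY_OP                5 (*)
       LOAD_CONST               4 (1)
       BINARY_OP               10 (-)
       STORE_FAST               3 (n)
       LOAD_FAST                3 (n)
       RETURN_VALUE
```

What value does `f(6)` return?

LOAD_CONST → push 3. Stack: [3]
LOAD_FAST a → push 6. Stack: [3, 6]
BINARY_OP * → 3 * 6 = 18. Stack: [18]
STORE_FAST z → z=18. Stack: []
LOAD_FAST_LOAD_FAST a,z → push 6,18. Stack: [6, 18]
COMPARE_OP bool(<=) → 6 vs 18 = True. Stack: [True]
POP_JUMP_IF_FALSE → pop True; no jump. Stack: []
LOAD_FAST_LOAD_FAST z,z → push 18,18. Stack: [18, 18]
BINARY_OP - → 18 - 18 = 0. Stack: [0]
STORE_FAST w → w=0. Stack: []
LOAD_CONST → push 4. Stack: [4]
LOAD_FAST z → push 18. Stack: [4, 18]
BINARY_OP - → 4 - 18 = -14. Stack: [-14]
LOAD_FAST_LOAD_FAST z,a → push 18,6. Stack: [-14, 18, 6]
BINARY_OP & → 18 & 6 = 2. Stack: [-14, 2]
BINARY_OP ^ → -14 ^ 2 = -16. Stack: [-16]
STORE_FAST n → n=-16. Stack: []
LOAD_FAST n → push -16. Stack: [-16]
RETURN_VALUE → return -16.

-16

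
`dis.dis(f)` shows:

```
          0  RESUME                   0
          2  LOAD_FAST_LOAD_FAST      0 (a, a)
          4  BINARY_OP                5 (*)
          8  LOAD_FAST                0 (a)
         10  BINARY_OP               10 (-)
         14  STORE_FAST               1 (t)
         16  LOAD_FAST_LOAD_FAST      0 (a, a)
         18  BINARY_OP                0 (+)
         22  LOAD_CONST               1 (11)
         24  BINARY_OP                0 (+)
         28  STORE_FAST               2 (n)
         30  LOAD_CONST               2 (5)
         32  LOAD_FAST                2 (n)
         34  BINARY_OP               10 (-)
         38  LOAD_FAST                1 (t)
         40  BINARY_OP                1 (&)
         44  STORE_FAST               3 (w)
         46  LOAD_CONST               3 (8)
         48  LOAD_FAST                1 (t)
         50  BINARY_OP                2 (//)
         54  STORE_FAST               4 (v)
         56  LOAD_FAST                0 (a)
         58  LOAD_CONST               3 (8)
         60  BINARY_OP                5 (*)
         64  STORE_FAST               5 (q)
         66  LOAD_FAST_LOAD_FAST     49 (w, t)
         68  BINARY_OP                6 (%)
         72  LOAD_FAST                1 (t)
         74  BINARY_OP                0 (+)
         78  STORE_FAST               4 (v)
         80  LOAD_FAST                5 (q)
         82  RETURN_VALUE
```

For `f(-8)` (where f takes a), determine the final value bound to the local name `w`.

8

LOAD_FAST_LOAD_FAST a,a → push -8,-8. Stack: [-8, -8]
BINARY_OP * → -8 * -8 = 64. Stack: [64]
LOAD_FAST a → push -8. Stack: [64, -8]
BINARY_OP - → 64 - -8 = 72. Stack: [72]
STORE_FAST t → t=72. Stack: []
LOAD_FAST_LOAD_FAST a,a → push -8,-8. Stack: [-8, -8]
BINARY_OP + → -8 + -8 = -16. Stack: [-16]
LOAD_CONST → push 11. Stack: [-16, 11]
BINARY_OP + → -16 + 11 = -5. Stack: [-5]
STORE_FAST n → n=-5. Stack: []
LOAD_CONST → push 5. Stack: [5]
LOAD_FAST n → push -5. Stack: [5, -5]
BINARY_OP - → 5 - -5 = 10. Stack: [10]
LOAD_FAST t → push 72. Stack: [10, 72]
BINARY_OP & → 10 & 72 = 8. Stack: [8]
STORE_FAST w → w=8. Stack: []
LOAD_CONST → push 8. Stack: [8]
LOAD_FAST t → push 72. Stack: [8, 72]
BINARY_OP // → 8 // 72 = 0. Stack: [0]
STORE_FAST v → v=0. Stack: []
LOAD_FAST a → push -8. Stack: [-8]
LOAD_CONST → push 8. Stack: [-8, 8]
BINARY_OP * → -8 * 8 = -64. Stack: [-64]
STORE_FAST q → q=-64. Stack: []
LOAD_FAST_LOAD_FAST w,t → push 8,72. Stack: [8, 72]
BINARY_OP % → 8 % 72 = 8. Stack: [8]
LOAD_FAST t → push 72. Stack: [8, 72]
BINARY_OP + → 8 + 72 = 80. Stack: [80]
STORE_FAST v → v=80. Stack: []
LOAD_FAST q → push -64. Stack: [-64]
RETURN_VALUE → return -64.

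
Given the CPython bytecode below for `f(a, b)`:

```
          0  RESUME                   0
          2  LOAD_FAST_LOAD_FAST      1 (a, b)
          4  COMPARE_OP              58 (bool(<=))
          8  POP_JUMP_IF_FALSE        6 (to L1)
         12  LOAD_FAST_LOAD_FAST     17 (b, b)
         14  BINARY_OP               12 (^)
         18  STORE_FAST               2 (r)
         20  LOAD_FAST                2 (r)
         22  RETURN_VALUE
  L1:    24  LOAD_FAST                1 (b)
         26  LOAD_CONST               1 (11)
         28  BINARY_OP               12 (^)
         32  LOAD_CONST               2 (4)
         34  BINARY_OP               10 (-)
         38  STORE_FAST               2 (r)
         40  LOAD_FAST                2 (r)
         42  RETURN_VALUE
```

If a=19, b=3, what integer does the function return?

4

LOAD_FAST_LOAD_FAST a,b → push 19,3. Stack: [19, 3]
COMPARE_OP bool(<=) → 19 vs 3 = False. Stack: [False]
POP_JUMP_IF_FALSE → pop False; jump. Stack: []
LOAD_FAST b → push 3. Stack: [3]
LOAD_CONST → push 11. Stack: [3, 11]
BINARY_OP ^ → 3 ^ 11 = 8. Stack: [8]
LOAD_CONST → push 4. Stack: [8, 4]
BINARY_OP - → 8 - 4 = 4. Stack: [4]
STORE_FAST r → r=4. Stack: []
LOAD_FAST r → push 4. Stack: [4]
RETURN_VALUE → return 4.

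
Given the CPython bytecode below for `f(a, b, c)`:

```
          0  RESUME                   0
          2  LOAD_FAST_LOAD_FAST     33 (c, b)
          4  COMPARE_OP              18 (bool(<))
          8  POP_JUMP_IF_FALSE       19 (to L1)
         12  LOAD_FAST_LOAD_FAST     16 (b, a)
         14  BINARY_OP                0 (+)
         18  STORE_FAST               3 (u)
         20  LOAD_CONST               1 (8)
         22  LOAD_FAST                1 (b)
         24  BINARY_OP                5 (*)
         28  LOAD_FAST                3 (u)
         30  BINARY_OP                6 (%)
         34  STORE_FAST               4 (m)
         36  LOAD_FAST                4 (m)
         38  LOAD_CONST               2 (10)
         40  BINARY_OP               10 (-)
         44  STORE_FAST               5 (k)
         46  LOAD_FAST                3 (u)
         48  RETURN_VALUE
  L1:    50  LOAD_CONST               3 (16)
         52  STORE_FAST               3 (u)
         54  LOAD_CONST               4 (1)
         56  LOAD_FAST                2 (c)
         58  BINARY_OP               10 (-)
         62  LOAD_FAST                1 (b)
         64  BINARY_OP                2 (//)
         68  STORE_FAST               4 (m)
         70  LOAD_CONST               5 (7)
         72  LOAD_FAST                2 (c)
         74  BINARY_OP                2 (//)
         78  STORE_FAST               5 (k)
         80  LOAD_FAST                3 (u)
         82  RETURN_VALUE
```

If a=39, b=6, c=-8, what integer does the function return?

45

LOAD_FAST_LOAD_FAST c,b → push -8,6. Stack: [-8, 6]
COMPARE_OP bool(<) → -8 vs 6 = True. Stack: [True]
POP_JUMP_IF_FALSE → pop True; no jump. Stack: []
LOAD_FAST_LOAD_FAST b,a → push 6,39. Stack: [6, 39]
BINARY_OP + → 6 + 39 = 45. Stack: [45]
STORE_FAST u → u=45. Stack: []
LOAD_CONST → push 8. Stack: [8]
LOAD_FAST b → push 6. Stack: [8, 6]
BINARY_OP * → 8 * 6 = 48. Stack: [48]
LOAD_FAST u → push 45. Stack: [48, 45]
BINARY_OP % → 48 % 45 = 3. Stack: [3]
STORE_FAST m → m=3. Stack: []
LOAD_FAST m → push 3. Stack: [3]
LOAD_CONST → push 10. Stack: [3, 10]
BINARY_OP - → 3 - 10 = -7. Stack: [-7]
STORE_FAST k → k=-7. Stack: []
LOAD_FAST u → push 45. Stack: [45]
RETURN_VALUE → return 45.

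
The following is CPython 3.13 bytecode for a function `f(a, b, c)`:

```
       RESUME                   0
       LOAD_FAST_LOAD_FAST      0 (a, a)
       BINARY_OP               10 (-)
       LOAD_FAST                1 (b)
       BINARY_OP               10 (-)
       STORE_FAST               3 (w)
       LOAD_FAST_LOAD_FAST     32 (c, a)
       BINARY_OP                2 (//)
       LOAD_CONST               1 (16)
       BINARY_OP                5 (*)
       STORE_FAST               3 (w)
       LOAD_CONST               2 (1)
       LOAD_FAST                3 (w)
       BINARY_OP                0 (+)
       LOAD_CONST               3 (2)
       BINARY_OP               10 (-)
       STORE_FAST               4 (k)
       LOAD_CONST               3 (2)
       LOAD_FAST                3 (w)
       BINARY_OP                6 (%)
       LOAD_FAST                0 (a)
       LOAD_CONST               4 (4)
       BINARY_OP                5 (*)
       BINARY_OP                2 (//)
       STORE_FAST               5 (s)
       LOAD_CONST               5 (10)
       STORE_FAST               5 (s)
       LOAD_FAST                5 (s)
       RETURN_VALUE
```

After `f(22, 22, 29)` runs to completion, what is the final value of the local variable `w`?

16

LOAD_FAST_LOAD_FAST a,a → push 22,22. Stack: [22, 22]
BINARY_OP - → 22 - 22 = 0. Stack: [0]
LOAD_FAST b → push 22. Stack: [0, 22]
BINARY_OP - → 0 - 22 = -22. Stack: [-22]
STORE_FAST w → w=-22. Stack: []
LOAD_FAST_LOAD_FAST c,a → push 29,22. Stack: [29, 22]
BINARY_OP // → 29 // 22 = 1. Stack: [1]
LOAD_CONST → push 16. Stack: [1, 16]
BINARY_OP * → 1 * 16 = 16. Stack: [16]
STORE_FAST w → w=16. Stack: []
LOAD_CONST → push 1. Stack: [1]
LOAD_FAST w → push 16. Stack: [1, 16]
BINARY_OP + → 1 + 16 = 17. Stack: [17]
LOAD_CONST → push 2. Stack: [17, 2]
BINARY_OP - → 17 - 2 = 15. Stack: [15]
STORE_FAST k → k=15. Stack: []
LOAD_CONST → push 2. Stack: [2]
LOAD_FAST w → push 16. Stack: [2, 16]
BINARY_OP % → 2 % 16 = 2. Stack: [2]
LOAD_FAST a → push 22. Stack: [2, 22]
LOAD_CONST → push 4. Stack: [2, 22, 4]
BINARY_OP * → 22 * 4 = 88. Stack: [2, 88]
BINARY_OP // → 2 // 88 = 0. Stack: [0]
STORE_FAST s → s=0. Stack: []
LOAD_CONST → push 10. Stack: [10]
STORE_FAST s → s=10. Stack: []
LOAD_FAST s → push 10. Stack: [10]
RETURN_VALUE → return 10.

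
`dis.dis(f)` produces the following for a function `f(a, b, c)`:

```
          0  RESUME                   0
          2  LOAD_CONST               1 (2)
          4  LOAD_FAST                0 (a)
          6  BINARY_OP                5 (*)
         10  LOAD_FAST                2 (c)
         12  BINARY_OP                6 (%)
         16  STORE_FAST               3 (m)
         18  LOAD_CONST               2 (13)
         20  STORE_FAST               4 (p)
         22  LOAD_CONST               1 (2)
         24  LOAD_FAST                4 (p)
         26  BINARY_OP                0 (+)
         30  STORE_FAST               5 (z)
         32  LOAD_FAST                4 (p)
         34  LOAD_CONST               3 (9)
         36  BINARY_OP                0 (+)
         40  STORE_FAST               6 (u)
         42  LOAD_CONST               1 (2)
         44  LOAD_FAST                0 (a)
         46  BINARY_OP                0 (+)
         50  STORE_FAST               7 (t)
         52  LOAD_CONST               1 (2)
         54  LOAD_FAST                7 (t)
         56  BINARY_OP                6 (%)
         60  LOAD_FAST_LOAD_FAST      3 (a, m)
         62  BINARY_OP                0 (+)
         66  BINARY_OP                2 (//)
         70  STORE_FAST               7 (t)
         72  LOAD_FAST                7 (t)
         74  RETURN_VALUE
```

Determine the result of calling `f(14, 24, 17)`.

LOAD_CONST → push 2. Stack: [2]
LOAD_FAST a → push 14. Stack: [2, 14]
BINARY_OP * → 2 * 14 = 28. Stack: [28]
LOAD_FAST c → push 17. Stack: [28, 17]
BINARY_OP % → 28 % 17 = 11. Stack: [11]
STORE_FAST m → m=11. Stack: []
LOAD_CONST → push 13. Stack: [13]
STORE_FAST p → p=13. Stack: []
LOAD_CONST → push 2. Stack: [2]
LOAD_FAST p → push 13. Stack: [2, 13]
BINARY_OP + → 2 + 13 = 15. Stack: [15]
STORE_FAST z → z=15. Stack: []
LOAD_FAST p → push 13. Stack: [13]
LOAD_CONST → push 9. Stack: [13, 9]
BINARY_OP + → 13 + 9 = 22. Stack: [22]
STORE_FAST u → u=22. Stack: []
LOAD_CONST → push 2. Stack: [2]
LOAD_FAST a → push 14. Stack: [2, 14]
BINARY_OP + → 2 + 14 = 16. Stack: [16]
STORE_FAST t → t=16. Stack: []
LOAD_CONST → push 2. Stack: [2]
LOAD_FAST t → push 16. Stack: [2, 16]
BINARY_OP % → 2 % 16 = 2. Stack: [2]
LOAD_FAST_LOAD_FAST a,m → push 14,11. Stack: [2, 14, 11]
BINARY_OP + → 14 + 11 = 25. Stack: [2, 25]
BINARY_OP // → 2 // 25 = 0. Stack: [0]
STORE_FAST t → t=0. Stack: []
LOAD_FAST t → push 0. Stack: [0]
RETURN_VALUE → return 0.

0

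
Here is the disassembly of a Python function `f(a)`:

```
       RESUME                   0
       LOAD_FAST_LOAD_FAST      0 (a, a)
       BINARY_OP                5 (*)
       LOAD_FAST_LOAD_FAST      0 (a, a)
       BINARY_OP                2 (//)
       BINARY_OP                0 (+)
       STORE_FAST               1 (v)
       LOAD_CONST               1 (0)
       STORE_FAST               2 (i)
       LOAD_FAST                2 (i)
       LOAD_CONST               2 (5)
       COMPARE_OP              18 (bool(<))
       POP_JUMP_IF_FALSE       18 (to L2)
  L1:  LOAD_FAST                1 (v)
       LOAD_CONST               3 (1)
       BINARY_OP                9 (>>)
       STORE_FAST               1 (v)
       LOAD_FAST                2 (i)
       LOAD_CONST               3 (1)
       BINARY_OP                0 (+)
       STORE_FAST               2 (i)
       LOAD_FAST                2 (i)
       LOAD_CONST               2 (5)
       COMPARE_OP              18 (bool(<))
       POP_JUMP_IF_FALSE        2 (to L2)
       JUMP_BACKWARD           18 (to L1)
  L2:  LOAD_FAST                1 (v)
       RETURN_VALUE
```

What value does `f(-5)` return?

LOAD_FAST_LOAD_FAST a,a → push -5,-5
BINARY_OP * → -5 * -5 = 25
LOAD_FAST_LOAD_FAST a,a → push -5,-5
BINARY_OP // → -5 // -5 = 1
BINARY_OP + → 25 + 1 = 26
STORE_FAST v → v=26
LOAD_CONST → push 0
STORE_FAST i → i=0
LOAD_FAST i → push 0
LOAD_CONST → push 5
COMPARE_OP bool(<) → 0 vs 5 = True
POP_JUMP_IF_FALSE → pop True; no jump
LOAD_FAST v → push 26
LOAD_CONST → push 1
BINARY_OP >> → 26 >> 1 = 13
STORE_FAST v → v=13
LOAD_FAST i → push 0
LOAD_CONST → push 1
BINARY_OP + → 0 + 1 = 1
STORE_FAST i → i=1
LOAD_FAST i → push 1
LOAD_CONST → push 5
COMPARE_OP bool(<) → 1 vs 5 = True
POP_JUMP_IF_FALSE → pop True; no jump
LOAD_FAST v → push 13
LOAD_CONST → push 1
BINARY_OP >> → 13 >> 1 = 6
STORE_FAST v → v=6
LOAD_FAST i → push 1
LOAD_CONST → push 1
BINARY_OP + → 1 + 1 = 2
STORE_FAST i → i=2
LOAD_FAST i → push 2
LOAD_CONST → push 5
COMPARE_OP bool(<) → 2 vs 5 = True
POP_JUMP_IF_FALSE → pop True; no jump
LOAD_FAST v → push 6
LOAD_CONST → push 1
BINARY_OP >> → 6 >> 1 = 3
STORE_FAST v → v=3
LOAD_FAST i → push 2
LOAD_CONST → push 1
BINARY_OP + → 2 + 1 = 3
STORE_FAST i → i=3
LOAD_FAST i → push 3
LOAD_CONST → push 5
COMPARE_OP bool(<) → 3 vs 5 = True
POP_JUMP_IF_FALSE → pop True; no jump
LOAD_FAST v → push 3
LOAD_CONST → push 1
BINARY_OP >> → 3 >> 1 = 1
STORE_FAST v → v=1
LOAD_FAST i → push 3
LOAD_CONST → push 1
BINARY_OP + → 3 + 1 = 4
STORE_FAST i → i=4
LOAD_FAST i → push 4
LOAD_CONST → push 5
COMPARE_OP bool(<) → 4 vs 5 = True
POP_JUMP_IF_FALSE → pop True; no jump
LOAD_FAST v → push 1
LOAD_CONST → push 1
BINARY_OP >> → 1 >> 1 = 0
STORE_FAST v → v=0
LOAD_FAST i → push 4
LOAD_CONST → push 1
BINARY_OP + → 4 + 1 = 5
STORE_FAST i → i=5
LOAD_FAST i → push 5
LOAD_CONST → push 5
COMPARE_OP bool(<) → 5 vs 5 = False
POP_JUMP_IF_FALSE → pop False; jump
LOAD_FAST v → push 0
RETURN_VALUE → return 0.

0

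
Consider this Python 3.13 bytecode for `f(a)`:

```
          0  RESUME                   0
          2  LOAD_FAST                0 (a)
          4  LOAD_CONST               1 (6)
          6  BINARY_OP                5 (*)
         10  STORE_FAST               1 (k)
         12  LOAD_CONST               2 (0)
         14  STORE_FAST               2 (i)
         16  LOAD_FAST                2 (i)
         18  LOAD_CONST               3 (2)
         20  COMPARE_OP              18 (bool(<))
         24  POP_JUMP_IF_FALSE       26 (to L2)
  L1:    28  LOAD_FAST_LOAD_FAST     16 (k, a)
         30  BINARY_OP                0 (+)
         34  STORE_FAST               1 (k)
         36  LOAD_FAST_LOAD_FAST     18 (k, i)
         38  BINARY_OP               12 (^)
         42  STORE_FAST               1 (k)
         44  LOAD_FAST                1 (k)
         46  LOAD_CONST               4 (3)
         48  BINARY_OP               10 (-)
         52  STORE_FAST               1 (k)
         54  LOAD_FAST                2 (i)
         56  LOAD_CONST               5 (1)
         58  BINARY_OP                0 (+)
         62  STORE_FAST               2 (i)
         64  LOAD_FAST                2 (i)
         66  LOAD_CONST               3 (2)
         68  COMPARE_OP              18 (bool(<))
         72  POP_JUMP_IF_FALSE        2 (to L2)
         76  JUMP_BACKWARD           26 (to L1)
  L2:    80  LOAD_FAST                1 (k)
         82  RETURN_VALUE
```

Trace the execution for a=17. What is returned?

LOAD_FAST a → push 17. Stack: [17]
LOAD_CONST → push 6. Stack: [17, 6]
BINARY_OP * → 17 * 6 = 102. Stack: [102]
STORE_FAST k → k=102. Stack: []
LOAD_CONST → push 0. Stack: [0]
STORE_FAST i → i=0. Stack: []
LOAD_FAST i → push 0. Stack: [0]
LOAD_CONST → push 2. Stack: [0, 2]
COMPARE_OP bool(<) → 0 vs 2 = True. Stack: [True]
POP_JUMP_IF_FALSE → pop True; no jump. Stack: []
LOAD_FAST_LOAD_FAST k,a → push 102,17. Stack: [102, 17]
BINARY_OP + → 102 + 17 = 119. Stack: [119]
STORE_FAST k → k=119. Stack: []
LOAD_FAST_LOAD_FAST k,i → push 119,0. Stack: [119, 0]
BINARY_OP ^ → 119 ^ 0 = 119. Stack: [119]
STORE_FAST k → k=119. Stack: []
LOAD_FAST k → push 119. Stack: [119]
LOAD_CONST → push 3. Stack: [119, 3]
BINARY_OP - → 119 - 3 = 116. Stack: [116]
STORE_FAST k → k=116. Stack: []
LOAD_FAST i → push 0. Stack: [0]
LOAD_CONST → push 1. Stack: [0, 1]
BINARY_OP + → 0 + 1 = 1. Stack: [1]
STORE_FAST i → i=1. Stack: []
LOAD_FAST i → push 1. Stack: [1]
LOAD_CONST → push 2. Stack: [1, 2]
COMPARE_OP bool(<) → 1 vs 2 = True. Stack: [True]
POP_JUMP_IF_FALSE → pop True; no jump. Stack: []
LOAD_FAST_LOAD_FAST k,a → push 116,17. Stack: [116, 17]
BINARY_OP + → 116 + 17 = 133. Stack: [133]
STORE_FAST k → k=133. Stack: []
LOAD_FAST_LOAD_FAST k,i → push 133,1. Stack: [133, 1]
BINARY_OP ^ → 133 ^ 1 = 132. Stack: [132]
STORE_FAST k → k=132. Stack: []
LOAD_FAST k → push 132. Stack: [132]
LOAD_CONST → push 3. Stack: [132, 3]
BINARY_OP - → 132 - 3 = 129. Stack: [129]
STORE_FAST k → k=129. Stack: []
LOAD_FAST i → push 1. Stack: [1]
LOAD_CONST → push 1. Stack: [1, 1]
BINARY_OP + → 1 + 1 = 2. Stack: [2]
STORE_FAST i → i=2. Stack: []
LOAD_FAST i → push 2. Stack: [2]
LOAD_CONST → push 2. Stack: [2, 2]
COMPARE_OP bool(<) → 2 vs 2 = False. Stack: [False]
POP_JUMP_IF_FALSE → pop False; jump. Stack: []
LOAD_FAST k → push 129. Stack: [129]
RETURN_VALUE → return 129.

129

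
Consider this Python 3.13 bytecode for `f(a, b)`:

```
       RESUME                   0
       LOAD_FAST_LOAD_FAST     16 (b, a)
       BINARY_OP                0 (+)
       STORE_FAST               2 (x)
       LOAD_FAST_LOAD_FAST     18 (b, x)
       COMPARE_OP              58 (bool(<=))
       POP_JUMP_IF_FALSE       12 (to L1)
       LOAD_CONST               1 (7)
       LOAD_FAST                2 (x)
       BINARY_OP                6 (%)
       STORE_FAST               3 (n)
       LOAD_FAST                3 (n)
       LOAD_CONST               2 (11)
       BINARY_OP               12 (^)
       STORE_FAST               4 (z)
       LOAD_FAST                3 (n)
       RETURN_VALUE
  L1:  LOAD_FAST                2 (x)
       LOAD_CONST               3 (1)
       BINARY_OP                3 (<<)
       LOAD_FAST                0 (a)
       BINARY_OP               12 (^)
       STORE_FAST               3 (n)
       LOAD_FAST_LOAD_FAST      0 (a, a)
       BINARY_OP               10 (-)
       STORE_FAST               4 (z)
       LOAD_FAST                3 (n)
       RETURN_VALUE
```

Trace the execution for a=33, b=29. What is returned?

LOAD_FAST_LOAD_FAST b,a → push 29,33. Stack: [29, 33]
BINARY_OP + → 29 + 33 = 62. Stack: [62]
STORE_FAST x → x=62. Stack: []
LOAD_FAST_LOAD_FAST b,x → push 29,62. Stack: [29, 62]
COMPARE_OP bool(<=) → 29 vs 62 = True. Stack: [True]
POP_JUMP_IF_FALSE → pop True; no jump. Stack: []
LOAD_CONST → push 7. Stack: [7]
LOAD_FAST x → push 62. Stack: [7, 62]
BINARY_OP % → 7 % 62 = 7. Stack: [7]
STORE_FAST n → n=7. Stack: []
LOAD_FAST n → push 7. Stack: [7]
LOAD_CONST → push 11. Stack: [7, 11]
BINARY_OP ^ → 7 ^ 11 = 12. Stack: [12]
STORE_FAST z → z=12. Stack: []
LOAD_FAST n → push 7. Stack: [7]
RETURN_VALUE → return 7.

7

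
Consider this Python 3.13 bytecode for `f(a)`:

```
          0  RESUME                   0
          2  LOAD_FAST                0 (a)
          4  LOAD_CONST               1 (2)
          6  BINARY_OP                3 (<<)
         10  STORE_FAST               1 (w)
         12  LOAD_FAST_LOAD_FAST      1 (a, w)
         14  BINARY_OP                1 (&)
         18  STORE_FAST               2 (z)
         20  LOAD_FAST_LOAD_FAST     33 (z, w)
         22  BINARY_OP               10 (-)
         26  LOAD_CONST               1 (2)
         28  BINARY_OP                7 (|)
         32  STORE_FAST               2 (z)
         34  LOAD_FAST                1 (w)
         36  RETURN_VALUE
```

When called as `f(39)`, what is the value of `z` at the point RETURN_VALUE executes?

LOAD_FAST a → push 39. Stack: [39]
LOAD_CONST → push 2. Stack: [39, 2]
BINARY_OP << → 39 << 2 = 156. Stack: [156]
STORE_FAST w → w=156. Stack: []
LOAD_FAST_LOAD_FAST a,w → push 39,156. Stack: [39, 156]
BINARY_OP & → 39 & 156 = 4. Stack: [4]
STORE_FAST z → z=4. Stack: []
LOAD_FAST_LOAD_FAST z,w → push 4,156. Stack: [4, 156]
BINARY_OP - → 4 - 156 = -152. Stack: [-152]
LOAD_CONST → push 2. Stack: [-152, 2]
BINARY_OP | → -152 | 2 = -150. Stack: [-150]
STORE_FAST z → z=-150. Stack: []
LOAD_FAST w → push 156. Stack: [156]
RETURN_VALUE → return 156.

-150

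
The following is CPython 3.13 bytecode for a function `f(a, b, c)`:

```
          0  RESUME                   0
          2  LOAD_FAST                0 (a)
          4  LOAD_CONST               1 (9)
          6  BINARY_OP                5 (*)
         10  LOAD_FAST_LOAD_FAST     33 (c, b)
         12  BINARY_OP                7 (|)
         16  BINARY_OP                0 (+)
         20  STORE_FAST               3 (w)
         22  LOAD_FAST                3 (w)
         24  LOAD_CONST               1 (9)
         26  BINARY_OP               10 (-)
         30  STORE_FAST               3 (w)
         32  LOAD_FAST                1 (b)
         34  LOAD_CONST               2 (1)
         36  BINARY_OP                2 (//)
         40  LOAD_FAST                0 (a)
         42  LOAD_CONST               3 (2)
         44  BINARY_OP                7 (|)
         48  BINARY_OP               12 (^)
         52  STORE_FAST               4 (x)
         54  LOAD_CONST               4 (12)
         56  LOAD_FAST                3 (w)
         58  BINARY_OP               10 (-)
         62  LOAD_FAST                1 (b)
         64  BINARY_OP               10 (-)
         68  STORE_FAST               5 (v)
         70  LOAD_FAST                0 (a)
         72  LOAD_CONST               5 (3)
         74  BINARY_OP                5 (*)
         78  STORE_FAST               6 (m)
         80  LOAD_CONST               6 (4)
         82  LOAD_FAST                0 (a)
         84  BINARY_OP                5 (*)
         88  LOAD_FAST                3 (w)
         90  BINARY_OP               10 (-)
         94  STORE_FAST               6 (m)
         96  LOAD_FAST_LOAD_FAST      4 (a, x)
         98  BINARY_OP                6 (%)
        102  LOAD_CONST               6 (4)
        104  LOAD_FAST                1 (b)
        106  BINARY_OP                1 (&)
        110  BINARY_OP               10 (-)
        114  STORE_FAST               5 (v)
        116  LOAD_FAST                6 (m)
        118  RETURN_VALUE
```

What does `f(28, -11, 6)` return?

-122

LOAD_FAST a → push 28. Stack: [28]
LOAD_CONST → push 9. Stack: [28, 9]
BINARY_OP * → 28 * 9 = 252. Stack: [252]
LOAD_FAST_LOAD_FAST c,b → push 6,-11. Stack: [252, 6, -11]
BINARY_OP | → 6 | -11 = -9. Stack: [252, -9]
BINARY_OP + → 252 + -9 = 243. Stack: [243]
STORE_FAST w → w=243. Stack: []
LOAD_FAST w → push 243. Stack: [243]
LOAD_CONST → push 9. Stack: [243, 9]
BINARY_OP - → 243 - 9 = 234. Stack: [234]
STORE_FAST w → w=234. Stack: []
LOAD_FAST b → push -11. Stack: [-11]
LOAD_CONST → push 1. Stack: [-11, 1]
BINARY_OP // → -11 // 1 = -11. Stack: [-11]
LOAD_FAST a → push 28. Stack: [-11, 28]
LOAD_CONST → push 2. Stack: [-11, 28, 2]
BINARY_OP | → 28 | 2 = 30. Stack: [-11, 30]
BINARY_OP ^ → -11 ^ 30 = -21. Stack: [-21]
STORE_FAST x → x=-21. Stack: []
LOAD_CONST → push 12. Stack: [12]
LOAD_FAST w → push 234. Stack: [12, 234]
BINARY_OP - → 12 - 234 = -222. Stack: [-222]
LOAD_FAST b → push -11. Stack: [-222, -11]
BINARY_OP - → -222 - -11 = -211. Stack: [-211]
STORE_FAST v → v=-211. Stack: []
LOAD_FAST a → push 28. Stack: [28]
LOAD_CONST → push 3. Stack: [28, 3]
BINARY_OP * → 28 * 3 = 84. Stack: [84]
STORE_FAST m → m=84. Stack: []
LOAD_CONST → push 4. Stack: [4]
LOAD_FAST a → push 28. Stack: [4, 28]
BINARY_OP * → 4 * 28 = 112. Stack: [112]
LOAD_FAST w → push 234. Stack: [112, 234]
BINARY_OP - → 112 - 234 = -122. Stack: [-122]
STORE_FAST m → m=-122. Stack: []
LOAD_FAST_LOAD_FAST a,x → push 28,-21. Stack: [28, -21]
BINARY_OP % → 28 % -21 = -14. Stack: [-14]
LOAD_CONST → push 4. Stack: [-14, 4]
LOAD_FAST b → push -11. Stack: [-14, 4, -11]
BINARY_OP & → 4 & -11 = 4. Stack: [-14, 4]
BINARY_OP - → -14 - 4 = -18. Stack: [-18]
STORE_FAST v → v=-18. Stack: []
LOAD_FAST m → push -122. Stack: [-122]
RETURN_VALUE → return -122.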